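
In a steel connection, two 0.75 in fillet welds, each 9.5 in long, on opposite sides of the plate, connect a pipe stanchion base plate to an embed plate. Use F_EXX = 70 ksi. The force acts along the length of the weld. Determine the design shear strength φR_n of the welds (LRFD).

φR_n ≈ 317 kip

Effective throat t_e = 0.707 × 0.75 = 0.5302 in.
Total length L = 19 in; A_we = 0.5302 × 19 = 10.07 in².
F_nw = 0.6 F_EXX = 0.6 × 70 = 42 ksi.
φR_n = 0.75 × 42 × 10.07 = 317.4 kip.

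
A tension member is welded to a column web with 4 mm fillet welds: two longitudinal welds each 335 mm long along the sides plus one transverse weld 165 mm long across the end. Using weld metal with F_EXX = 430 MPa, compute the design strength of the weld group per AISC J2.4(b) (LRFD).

t_e = 0.707 × 4 = 2.828 mm.
R_nwl = 0.6 × 430 × 2.828 × 670 × 10⁻³ = 488.8 kN (longitudinal, 2 welds).
R_nwt = 0.6 × 430 × 2.828 × 165 × 10⁻³ = 120.4 kN (transverse, base value).
(i) R_nwl + R_nwt = 609.2 kN; (ii) 0.85 R_nwl + 1.5 R_nwt = 596.1 kN.
R_n = max = 609.2 kN [governs: (i)]; φR_n = 456.9 kN.

φR_n ≈ 457 kN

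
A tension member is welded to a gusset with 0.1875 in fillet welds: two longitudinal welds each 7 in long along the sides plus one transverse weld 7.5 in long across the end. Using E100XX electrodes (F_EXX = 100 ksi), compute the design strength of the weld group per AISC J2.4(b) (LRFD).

φR_n ≈ 138 kip

t_e = 0.707 × 0.1875 = 0.1326 in.
R_nwl = 0.6 × 100 × 0.1326 × 14 = 111.4 kip (longitudinal, 2 welds).
R_nwt = 0.6 × 100 × 0.1326 × 7.5 = 59.65 kip (transverse, base value).
(i) R_nwl + R_nwt = 171 kip; (ii) 0.85 R_nwl + 1.5 R_nwt = 184.1 kip.
R_n = max = 184.1 kip [governs: (ii)]; φR_n = 138.1 kip.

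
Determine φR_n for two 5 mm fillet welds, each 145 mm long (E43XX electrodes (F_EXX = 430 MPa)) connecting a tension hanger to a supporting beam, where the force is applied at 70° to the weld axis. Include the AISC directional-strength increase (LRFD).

φR_n ≈ 289 kN

t_e = 0.707 × 5 = 3.535 mm; A_we = 3.535 × 290 = 1025 mm².
Directional factor: 1.0 + 0.5 sin^1.5(70°) = 1.455.
F_nw = 0.6 × 430 × 1.455 = 375.5 MPa.
φR_n = 0.75 × 375.5 × 1025 × 10⁻³ = 288.7 kN.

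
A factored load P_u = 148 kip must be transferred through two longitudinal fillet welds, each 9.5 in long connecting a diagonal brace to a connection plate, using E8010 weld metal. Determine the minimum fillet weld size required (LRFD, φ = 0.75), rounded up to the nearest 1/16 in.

w = 5/16 in

E80XX → F_EXX = 80 ksi.
Total weld length L = 19 in.
Required throat t_e = P_u / (φ × 0.6 F_EXX × L) = 148 / (0.75 × 0.6 × 80 × 19) = 0.2164 in.
Required leg w = t_e / 0.707 = 0.306 in → use 5/16 in.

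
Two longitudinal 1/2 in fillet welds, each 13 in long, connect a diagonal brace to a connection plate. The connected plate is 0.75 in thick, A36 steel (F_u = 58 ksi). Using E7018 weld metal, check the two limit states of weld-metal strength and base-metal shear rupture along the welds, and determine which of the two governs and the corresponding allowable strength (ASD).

R_n/Ω ≈ 193 kips (weld metal governs)

E70XX → F_EXX = 70 ksi.
t_e = 0.707 × 0.5 = 0.3535 in; L = 26 in.
Weld metal: R_n/Ω = (1/2.0) × 0.6 × 70 × 0.3535 × 26 = 193 kips.
Base metal (shear rupture): R_n/Ω = (1/2.0) × 0.6 × 58 × 0.75 × 26 = 339.3 kips.
Governing: weld metal.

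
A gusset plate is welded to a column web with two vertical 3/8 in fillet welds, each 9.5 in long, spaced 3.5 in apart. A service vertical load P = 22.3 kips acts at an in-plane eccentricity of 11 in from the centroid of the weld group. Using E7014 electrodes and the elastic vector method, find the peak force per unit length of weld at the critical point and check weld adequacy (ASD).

f_max ≈ 6.67 kip/in; NOT adequate

E70XX → F_EXX = 70 ksi.
Total weld length L_w = 19 in. Treat welds as unit-width lines.
Polar moment about centroid: J = 2[d³/12 + d(b/2)²] = 2[9.5³/12 + 9.5×1.75²] = 201.1 in³.
Direct shear f_v = P/L_w = 22.3 / 19 = 1.174 kip/in (vertical).
Torsion M = P·e = 22.3 × 11 = 245.3 kip·in.
Critical point at (x, y) = (1.75, 4.75) from centroid. f_tx = M·y/J = 5.794 kip/in; f_ty = M·x/J = 2.135 kip/in.
Resultant f_max = √[f_tx² + (f_v + f_ty)²] = √[5.794² + (1.174 + 2.135)²] = 6.672 kip/in.
Capacity per unit length: r_n/Ω = (1/2.0) × 0.6 × 70 × (0.707 × 0.375) = 5.568 kip/in.
6.672 > 5.568 → NOT adequate.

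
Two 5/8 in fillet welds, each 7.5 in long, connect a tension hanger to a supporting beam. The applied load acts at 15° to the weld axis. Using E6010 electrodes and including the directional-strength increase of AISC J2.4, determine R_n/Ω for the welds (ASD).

E60XX → F_EXX = 60 ksi.
t_e = 0.707 × 0.625 = 0.4419 in; A_we = 0.4419 × 15 = 6.628 in².
Directional factor: 1.0 + 0.5 sin^1.5(15°) = 1.066.
F_nw = 0.6 × 60 × 1.066 = 38.37 ksi.
R_n/Ω = (38.37 × 6.628) / 2.0 = 127.2 kips.

R_n/Ω ≈ 127 kips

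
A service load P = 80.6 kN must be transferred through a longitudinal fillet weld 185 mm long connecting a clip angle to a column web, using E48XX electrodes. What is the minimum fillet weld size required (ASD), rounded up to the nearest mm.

w = 5 mm

E48XX → F_EXX = 480 MPa.
Total weld length L = 185 mm.
Required throat t_e = P × Ω / (0.6 F_EXX × L) = 80.6 × 2.0 / (0.6 × 480 × 185 × 10⁻³) = 3.026 mm.
Required leg w = t_e / 0.707 = 4.279 mm → use 5 mm.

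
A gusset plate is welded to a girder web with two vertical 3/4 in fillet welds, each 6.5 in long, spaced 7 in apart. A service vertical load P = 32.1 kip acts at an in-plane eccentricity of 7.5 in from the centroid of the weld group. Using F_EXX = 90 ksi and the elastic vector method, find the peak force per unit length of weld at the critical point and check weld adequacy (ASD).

f_max ≈ 7.61 kip/in; adequate

Total weld length L_w = 13 in. Treat welds as unit-width lines.
Polar moment about centroid: J = 2[d³/12 + d(b/2)²] = 2[6.5³/12 + 6.5×3.5²] = 205 in³.
Direct shear f_v = P/L_w = 32.1 / 13 = 2.469 kip/in (vertical).
Torsion M = P·e = 32.1 × 7.5 = 240.75 kip·in.
Critical point at (x, y) = (3.5, 3.25) from centroid. f_tx = M·y/J = 3.816 kip/in; f_ty = M·x/J = 4.11 kip/in.
Resultant f_max = √[f_tx² + (f_v + f_ty)²] = √[3.816² + (2.469 + 4.11)²] = 7.606 kip/in.
Capacity per unit length: r_n/Ω = (1/2.0) × 0.6 × 90 × (0.707 × 0.75) = 14.32 kip/in.
7.606 ≤ 14.32 → adequate.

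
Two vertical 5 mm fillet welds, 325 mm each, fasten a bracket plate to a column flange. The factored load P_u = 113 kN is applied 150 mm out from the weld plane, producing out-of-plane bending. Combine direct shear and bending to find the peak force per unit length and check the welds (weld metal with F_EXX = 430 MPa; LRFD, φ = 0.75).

L_w = 2 × 325 = 650 mm; section modulus (unit throat) S = 2 × L²/6 = 35210 mm².
Direct shear f_v = P/L_w = 113×10³/650 = 173.8 N/mm.
Moment M = P × e = 113×10³ × 150 = 16950000 N·mm; bending f_b = M/S = 481.4 N/mm.
f_max = √(f_v² + f_b²) = √(173.8² + 481.4²) = 511.8 N/mm.
φr_n = 0.75 × 0.6 × 430 × (0.707 × 5) = 684 N/mm → adequate.

f_max ≈ 512 N/mm; adequate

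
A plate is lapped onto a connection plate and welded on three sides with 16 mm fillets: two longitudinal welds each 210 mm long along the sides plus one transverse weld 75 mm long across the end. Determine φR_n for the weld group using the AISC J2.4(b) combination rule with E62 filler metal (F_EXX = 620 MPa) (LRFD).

φR_n ≈ 1560 kN

t_e = 0.707 × 16 = 11.31 mm.
R_nwl = 0.6 × 620 × 11.31 × 420 × 10⁻³ = 1767 kN (longitudinal, 2 welds).
R_nwt = 0.6 × 620 × 11.31 × 75 × 10⁻³ = 315.6 kN (transverse, base value).
(i) R_nwl + R_nwt = 2083 kN; (ii) 0.85 R_nwl + 1.5 R_nwt = 1976 kN.
R_n = max = 2083 kN [governs: (i)]; φR_n = 1562 kN.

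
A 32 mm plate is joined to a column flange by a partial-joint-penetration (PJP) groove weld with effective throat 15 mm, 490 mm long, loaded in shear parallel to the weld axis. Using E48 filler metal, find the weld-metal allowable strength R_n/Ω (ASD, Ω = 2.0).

E48XX → F_EXX = 480 MPa.
Effective throat (given) t_e = 15 mm.
A_we = 15 × 490 = 7350 mm².
F_nw = 0.6 F_EXX = 288 MPa.
R_n/Ω = (288 × 7350) / 2.0 × 10⁻³ = 1058 kN.

R_n/Ω ≈ 1060 kN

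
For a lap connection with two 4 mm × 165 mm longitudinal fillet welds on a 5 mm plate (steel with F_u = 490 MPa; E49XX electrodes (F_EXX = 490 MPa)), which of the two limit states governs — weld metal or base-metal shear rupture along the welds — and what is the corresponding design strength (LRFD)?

φR_n ≈ 206 kN (weld metal governs)

t_e = 0.707 × 4 = 2.828 mm; L = 330 mm.
Weld metal: φR_n = 0.75 × 0.6 × 490 × 2.828 × 330 × 10⁻³ = 205.8 kN.
Base metal (shear rupture): φR_n = 0.75 × 0.6 × 490 × 5 × 330 × 10⁻³ = 363.8 kN.
Governing: weld metal.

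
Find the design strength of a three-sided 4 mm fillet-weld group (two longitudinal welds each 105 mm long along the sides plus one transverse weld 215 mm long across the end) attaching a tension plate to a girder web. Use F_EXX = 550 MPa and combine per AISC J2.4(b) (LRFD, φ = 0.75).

φR_n ≈ 351 kN

t_e = 0.707 × 4 = 2.828 mm.
R_nwl = 0.6 × 550 × 2.828 × 210 × 10⁻³ = 196 kN (longitudinal, 2 welds).
R_nwt = 0.6 × 550 × 2.828 × 215 × 10⁻³ = 200.6 kN (transverse, base value).
(i) R_nwl + R_nwt = 396.6 kN; (ii) 0.85 R_nwl + 1.5 R_nwt = 467.6 kN.
R_n = max = 467.6 kN [governs: (ii)]; φR_n = 350.7 kN.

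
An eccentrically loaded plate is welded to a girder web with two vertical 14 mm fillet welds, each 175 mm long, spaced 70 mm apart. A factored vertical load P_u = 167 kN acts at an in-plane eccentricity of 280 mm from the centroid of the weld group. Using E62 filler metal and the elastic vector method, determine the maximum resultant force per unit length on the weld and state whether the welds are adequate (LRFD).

E62XX → F_EXX = 620 MPa.
Total weld length L_w = 350 mm. Treat welds as unit-width lines.
Polar moment about centroid: J = 2[d³/12 + d(b/2)²] = 2[175³/12 + 175×35²] = 1322000 mm³.
Direct shear f_v = P/L_w = 167×10³ / 350 = 477.1 N/mm (vertical).
Torsion M = P·e = 167×10³ × 280 = 46760000 N·mm.
Critical point at (x, y) = (35, 87.5) from centroid. f_tx = M·y/J = 3095 N/mm; f_ty = M·x/J = 1238 N/mm.
Resultant f_max = √[f_tx² + (f_v + f_ty)²] = √[3095² + (477.1 + 1238)²] = 3538 N/mm.
Capacity per unit length: φr_n = 0.75 × 0.6 × 620 × (0.707 × 14) = 2762 N/mm.
3538 > 2762 → NOT adequate.

f_max ≈ 3540 N/mm; NOT adequate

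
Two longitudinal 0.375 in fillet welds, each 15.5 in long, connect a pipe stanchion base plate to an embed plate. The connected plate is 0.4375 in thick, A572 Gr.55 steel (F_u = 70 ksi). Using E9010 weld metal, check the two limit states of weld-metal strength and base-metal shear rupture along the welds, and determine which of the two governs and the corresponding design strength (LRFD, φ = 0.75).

E90XX → F_EXX = 90 ksi.
t_e = 0.707 × 0.375 = 0.2651 in; L = 31 in.
Weld metal: φR_n = 0.75 × 0.6 × 90 × 0.2651 × 31 = 332.9 kips.
Base metal (shear rupture): φR_n = 0.75 × 0.6 × 70 × 0.4375 × 31 = 427.2 kips.
Governing: weld metal.

φR_n ≈ 333 kips (weld metal governs)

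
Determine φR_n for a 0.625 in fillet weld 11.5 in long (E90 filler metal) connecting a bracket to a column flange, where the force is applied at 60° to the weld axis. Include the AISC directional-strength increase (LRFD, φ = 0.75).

E90XX → F_EXX = 90 ksi.
t_e = 0.707 × 0.625 = 0.4419 in; A_we = 0.4419 × 11.5 = 5.082 in².
Directional factor: 1.0 + 0.5 sin^1.5(60°) = 1.403.
F_nw = 0.6 × 90 × 1.403 = 75.76 ksi.
φR_n = 0.75 × 75.76 × 5.082 = 288.7 kips.

φR_n ≈ 289 kips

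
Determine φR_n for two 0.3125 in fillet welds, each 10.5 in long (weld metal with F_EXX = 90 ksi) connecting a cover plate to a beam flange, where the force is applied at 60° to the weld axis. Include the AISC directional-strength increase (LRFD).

t_e = 0.707 × 0.3125 = 0.2209 in; A_we = 0.2209 × 21 = 4.64 in².
Directional factor: 1.0 + 0.5 sin^1.5(60°) = 1.403.
F_nw = 0.6 × 90 × 1.403 = 75.76 ksi.
φR_n = 0.75 × 75.76 × 4.64 = 263.6 kip.

φR_n ≈ 264 kip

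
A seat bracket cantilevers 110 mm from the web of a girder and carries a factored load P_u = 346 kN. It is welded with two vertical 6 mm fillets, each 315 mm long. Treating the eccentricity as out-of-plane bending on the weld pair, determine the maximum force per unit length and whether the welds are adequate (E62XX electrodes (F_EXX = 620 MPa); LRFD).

L_w = 2 × 315 = 630 mm; section modulus (unit throat) S = 2 × L²/6 = 33080 mm².
Direct shear f_v = P/L_w = 346×10³/630 = 549.2 N/mm.
Moment M = P × e = 346×10³ × 110 = 38060000 N·mm; bending f_b = M/S = 1151 N/mm.
f_max = √(f_v² + f_b²) = √(549.2² + 1151²) = 1275 N/mm.
φr_n = 0.75 × 0.6 × 620 × (0.707 × 6) = 1184 N/mm → NOT adequate.

f_max ≈ 1280 N/mm; NOT adequate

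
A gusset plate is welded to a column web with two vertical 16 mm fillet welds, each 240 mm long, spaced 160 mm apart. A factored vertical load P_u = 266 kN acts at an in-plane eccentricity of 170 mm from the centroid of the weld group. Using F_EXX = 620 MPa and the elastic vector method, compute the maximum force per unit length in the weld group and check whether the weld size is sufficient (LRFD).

Total weld length L_w = 480 mm. Treat welds as unit-width lines.
Polar moment about centroid: J = 2[d³/12 + d(b/2)²] = 2[240³/12 + 240×80²] = 5376000 mm³.
Direct shear f_v = P/L_w = 266×10³ / 480 = 554.2 N/mm (vertical).
Torsion M = P·e = 266×10³ × 170 = 45220000 N·mm.
Critical point at (x, y) = (80, 120) from centroid. f_tx = M·y/J = 1009 N/mm; f_ty = M·x/J = 672.9 N/mm.
Resultant f_max = √[f_tx² + (f_v + f_ty)²] = √[1009² + (554.2 + 672.9)²] = 1589 N/mm.
Capacity per unit length: φr_n = 0.75 × 0.6 × 620 × (0.707 × 16) = 3156 N/mm.
1589 ≤ 3156 → adequate.

f_max ≈ 1590 N/mm; adequate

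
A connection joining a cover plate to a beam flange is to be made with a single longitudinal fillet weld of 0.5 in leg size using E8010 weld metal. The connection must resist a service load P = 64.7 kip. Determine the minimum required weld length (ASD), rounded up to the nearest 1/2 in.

E80XX → F_EXX = 80 ksi.
Throat t_e = 0.707 × 0.5 = 0.3535 in.
r_n/Ω = (0.6 × 80 × 0.3535) / 2.0 = 8.484 kip/in.
L_req = P / (r_n/Ω) = 64.7 / 8.484 = 7.626 in total.
Round up → use L = 8 in.

L = 8 in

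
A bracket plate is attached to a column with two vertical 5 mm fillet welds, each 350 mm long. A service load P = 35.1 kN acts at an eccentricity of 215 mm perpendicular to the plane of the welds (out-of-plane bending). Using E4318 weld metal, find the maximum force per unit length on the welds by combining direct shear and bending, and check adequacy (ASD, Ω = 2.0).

f_max ≈ 191 N/mm; adequate

E43XX → F_EXX = 430 MPa.
L_w = 2 × 350 = 700 mm; section modulus (unit throat) S = 2 × L²/6 = 40830 mm².
Direct shear f_v = P/L_w = 35.1×10³/700 = 50.14 N/mm.
Moment M = P × e = 35.1×10³ × 215 = 7546500 N·mm; bending f_b = M/S = 184.8 N/mm.
f_max = √(f_v² + f_b²) = √(50.14² + 184.8²) = 191.5 N/mm.
r_n/Ω = (1/2.0) × 0.6 × 430 × (0.707 × 5) = 456 N/mm → adequate.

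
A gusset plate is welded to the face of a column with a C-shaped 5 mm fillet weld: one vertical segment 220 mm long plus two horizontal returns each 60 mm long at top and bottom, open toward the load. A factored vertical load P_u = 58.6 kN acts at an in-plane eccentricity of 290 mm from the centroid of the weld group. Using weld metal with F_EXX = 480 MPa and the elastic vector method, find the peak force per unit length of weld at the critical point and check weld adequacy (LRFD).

Total weld length L_w = 340 mm. Treat welds as unit-width lines.
Centroid: x̄ = 2×60×30 / 340 = 10.59 mm from the vertical weld.
Polar moment about centroid: J = I_x + I_y = [220³/12 + 2×60×110²] + [220×10.59² + 2(60³/12 + 60×19.41²)] = 2445000 mm³.
Direct shear f_v = P/L_w = 58.6×10³ / 340 = 172.4 N/mm (vertical).
Torsion M = P·e = 58.6×10³ × 290 = 16994000 N·mm.
Critical point at (x, y) = (49.41, 110) from centroid. f_tx = M·y/J = 764.5 N/mm; f_ty = M·x/J = 343.4 N/mm.
Resultant f_max = √[f_tx² + (f_v + f_ty)²] = √[764.5² + (172.4 + 343.4)²] = 922.2 N/mm.
Capacity per unit length: φr_n = 0.75 × 0.6 × 480 × (0.707 × 5) = 763.6 N/mm.
922.2 > 763.6 → NOT adequate.

f_max ≈ 922 N/mm; NOT adequate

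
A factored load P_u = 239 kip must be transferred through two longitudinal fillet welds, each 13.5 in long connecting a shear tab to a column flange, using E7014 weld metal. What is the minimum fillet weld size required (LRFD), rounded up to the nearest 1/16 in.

w = 7/16 in

E70XX → F_EXX = 70 ksi.
Total weld length L = 27 in.
Required throat t_e = P_u / (φ × 0.6 F_EXX × L) = 239 / (0.75 × 0.6 × 70 × 27) = 0.281 in.
Required leg w = t_e / 0.707 = 0.3975 in → use 7/16 in.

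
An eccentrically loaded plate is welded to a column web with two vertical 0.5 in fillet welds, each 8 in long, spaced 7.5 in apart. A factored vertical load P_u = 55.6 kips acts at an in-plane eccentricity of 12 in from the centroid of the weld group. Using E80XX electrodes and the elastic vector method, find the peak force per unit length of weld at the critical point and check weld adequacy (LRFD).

f_max ≈ 14.4 kip/in; NOT adequate

E80XX → F_EXX = 80 ksi.
Total weld length L_w = 16 in. Treat welds as unit-width lines.
Polar moment about centroid: J = 2[d³/12 + d(b/2)²] = 2[8³/12 + 8×3.75²] = 310.3 in³.
Direct shear f_v = P/L_w = 55.6 / 16 = 3.475 kip/in (vertical).
Torsion M = P·e = 55.6 × 12 = 667.2 kip·in.
Critical point at (x, y) = (3.75, 4) from centroid. f_tx = M·y/J = 8.6 kip/in; f_ty = M·x/J = 8.062 kip/in.
Resultant f_max = √[f_tx² + (f_v + f_ty)²] = √[8.6² + (3.475 + 8.062)²] = 14.39 kip/in.
Capacity per unit length: φr_n = 0.75 × 0.6 × 80 × (0.707 × 0.5) = 12.73 kip/in.
14.39 > 12.73 → NOT adequate.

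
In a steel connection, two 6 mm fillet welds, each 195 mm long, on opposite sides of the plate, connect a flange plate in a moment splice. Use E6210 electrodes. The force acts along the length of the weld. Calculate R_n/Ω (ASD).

R_n/Ω ≈ 308 kN

E62XX → F_EXX = 620 MPa.
Effective throat t_e = 0.707 × 6 = 4.242 mm.
Total length L = 390 mm; A_we = 4.242 × 390 = 1654 mm².
F_nw = 0.6 F_EXX = 0.6 × 620 = 372 MPa.
R_n = 372 × 1654 × 10⁻³ = 615.4 kN; R_n/Ω = 615.4/2.0 = 307.7 kN.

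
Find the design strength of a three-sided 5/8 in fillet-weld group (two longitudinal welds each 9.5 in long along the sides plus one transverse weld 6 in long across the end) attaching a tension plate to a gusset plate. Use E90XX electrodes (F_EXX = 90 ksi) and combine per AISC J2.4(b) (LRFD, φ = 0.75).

φR_n ≈ 450 kips

t_e = 0.707 × 0.625 = 0.4419 in.
R_nwl = 0.6 × 90 × 0.4419 × 19 = 453.4 kips (longitudinal, 2 welds).
R_nwt = 0.6 × 90 × 0.4419 × 6 = 143.2 kips (transverse, base value).
(i) R_nwl + R_nwt = 596.5 kips; (ii) 0.85 R_nwl + 1.5 R_nwt = 600.1 kips.
R_n = max = 600.1 kips [governs: (ii)]; φR_n = 450.1 kips.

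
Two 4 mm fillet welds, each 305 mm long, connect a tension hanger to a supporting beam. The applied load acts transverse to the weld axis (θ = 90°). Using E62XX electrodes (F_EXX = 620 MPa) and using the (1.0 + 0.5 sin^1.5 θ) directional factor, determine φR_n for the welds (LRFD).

φR_n ≈ 722 kN

t_e = 0.707 × 4 = 2.828 mm; A_we = 2.828 × 610 = 1725 mm².
Directional factor: 1.0 + 0.5 sin^1.5(90°) = 1.5.
F_nw = 0.6 × 620 × 1.5 = 558 MPa.
φR_n = 0.75 × 558 × 1725 × 10⁻³ = 721.9 kN.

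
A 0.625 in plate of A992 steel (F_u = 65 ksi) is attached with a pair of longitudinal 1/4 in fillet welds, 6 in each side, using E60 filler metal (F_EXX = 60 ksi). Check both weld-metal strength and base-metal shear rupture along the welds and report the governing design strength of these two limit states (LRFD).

φR_n ≈ 57.3 kip (weld metal governs)

t_e = 0.707 × 0.25 = 0.1767 in; L = 12 in.
Weld metal: φR_n = 0.75 × 0.6 × 60 × 0.1767 × 12 = 57.27 kip.
Base metal (shear rupture): φR_n = 0.75 × 0.6 × 65 × 0.625 × 12 = 219.4 kip.
Governing: weld metal.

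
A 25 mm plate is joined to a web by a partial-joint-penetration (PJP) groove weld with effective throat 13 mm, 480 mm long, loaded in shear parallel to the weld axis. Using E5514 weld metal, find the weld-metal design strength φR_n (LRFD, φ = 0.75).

E55XX → F_EXX = 550 MPa.
Effective throat (given) t_e = 13 mm.
A_we = 13 × 480 = 6240 mm².
F_nw = 0.6 F_EXX = 330 MPa.
φR_n = 0.75 × 330 × 6240 × 10⁻³ = 1544 kN.

φR_n ≈ 1540 kN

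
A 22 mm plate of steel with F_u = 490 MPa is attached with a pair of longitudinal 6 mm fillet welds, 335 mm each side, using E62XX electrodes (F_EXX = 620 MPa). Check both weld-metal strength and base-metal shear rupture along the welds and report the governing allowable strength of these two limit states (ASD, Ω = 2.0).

t_e = 0.707 × 6 = 4.242 mm; L = 670 mm.
Weld metal: R_n/Ω = (1/2.0) × 0.6 × 620 × 4.242 × 670 × 10⁻³ = 528.6 kN.
Base metal (shear rupture): R_n/Ω = (1/2.0) × 0.6 × 490 × 22 × 670 × 10⁻³ = 2167 kN.
Governing: weld metal.

R_n/Ω ≈ 529 kN (weld metal governs)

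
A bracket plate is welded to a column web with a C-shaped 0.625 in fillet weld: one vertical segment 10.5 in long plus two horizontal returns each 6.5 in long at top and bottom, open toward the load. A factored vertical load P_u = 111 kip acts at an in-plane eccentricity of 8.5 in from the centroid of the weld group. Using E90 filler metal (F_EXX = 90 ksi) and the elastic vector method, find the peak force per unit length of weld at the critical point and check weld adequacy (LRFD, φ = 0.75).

f_max ≈ 15.4 kip/in; adequate

Total weld length L_w = 23.5 in. Treat welds as unit-width lines.
Centroid: x̄ = 2×6.5×3.25 / 23.5 = 1.798 in from the vertical weld.
Polar moment about centroid: J = I_x + I_y = [10.5³/12 + 2×6.5×5.25²] + [10.5×1.798² + 2(6.5³/12 + 6.5×1.452²)] = 561.9 in³.
Direct shear f_v = P/L_w = 111 / 23.5 = 4.723 kip/in (vertical).
Torsion M = P·e = 111 × 8.5 = 943.5 kip·in.
Critical point at (x, y) = (4.702, 5.25) from centroid. f_tx = M·y/J = 8.815 kip/in; f_ty = M·x/J = 7.895 kip/in.
Resultant f_max = √[f_tx² + (f_v + f_ty)²] = √[8.815² + (4.723 + 7.895)²] = 15.39 kip/in.
Capacity per unit length: φr_n = 0.75 × 0.6 × 90 × (0.707 × 0.625) = 17.9 kip/in.
15.39 ≤ 17.9 → adequate.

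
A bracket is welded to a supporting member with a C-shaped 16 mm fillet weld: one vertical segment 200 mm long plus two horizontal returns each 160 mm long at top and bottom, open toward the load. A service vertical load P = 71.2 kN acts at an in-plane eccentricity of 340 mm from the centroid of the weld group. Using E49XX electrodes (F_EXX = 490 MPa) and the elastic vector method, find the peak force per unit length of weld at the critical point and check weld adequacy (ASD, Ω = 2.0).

f_max ≈ 784 N/mm; adequate

Total weld length L_w = 520 mm. Treat welds as unit-width lines.
Centroid: x̄ = 2×160×80 / 520 = 49.23 mm from the vertical weld.
Polar moment about centroid: J = I_x + I_y = [200³/12 + 2×160×100²] + [200×49.23² + 2(160³/12 + 160×30.77²)] = 5337000 mm³.
Direct shear f_v = P/L_w = 71.2×10³ / 520 = 136.9 N/mm (vertical).
Torsion M = P·e = 71.2×10³ × 340 = 24208000 N·mm.
Critical point at (x, y) = (110.8, 100) from centroid. f_tx = M·y/J = 453.6 N/mm; f_ty = M·x/J = 502.4 N/mm.
Resultant f_max = √[f_tx² + (f_v + f_ty)²] = √[453.6² + (136.9 + 502.4)²] = 783.9 N/mm.
Capacity per unit length: r_n/Ω = (1/2.0) × 0.6 × 490 × (0.707 × 16) = 1663 N/mm.
783.9 ≤ 1663 → adequate.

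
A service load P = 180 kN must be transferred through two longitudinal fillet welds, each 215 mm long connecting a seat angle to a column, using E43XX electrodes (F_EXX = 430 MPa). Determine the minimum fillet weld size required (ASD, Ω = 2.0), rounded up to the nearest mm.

Total weld length L = 430 mm.
Required throat t_e = P × Ω / (0.6 F_EXX × L) = 180 × 2.0 / (0.6 × 430 × 430 × 10⁻³) = 3.245 mm.
Required leg w = t_e / 0.707 = 4.59 mm → use 5 mm.

w = 5 mm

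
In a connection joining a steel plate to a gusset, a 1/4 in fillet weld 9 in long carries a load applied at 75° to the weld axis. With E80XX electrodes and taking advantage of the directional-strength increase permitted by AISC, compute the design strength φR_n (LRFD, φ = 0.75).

φR_n ≈ 84.4 kips

E80XX → F_EXX = 80 ksi.
t_e = 0.707 × 0.25 = 0.1767 in; A_we = 0.1767 × 9 = 1.591 in².
Directional factor: 1.0 + 0.5 sin^1.5(75°) = 1.475.
F_nw = 0.6 × 80 × 1.475 = 70.78 ksi.
φR_n = 0.75 × 70.78 × 1.591 = 84.45 kips.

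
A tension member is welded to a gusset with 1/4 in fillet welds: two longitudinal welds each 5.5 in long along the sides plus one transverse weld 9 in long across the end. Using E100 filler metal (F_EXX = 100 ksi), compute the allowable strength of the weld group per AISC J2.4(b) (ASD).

R_n/Ω ≈ 121 kip

t_e = 0.707 × 0.25 = 0.1767 in.
R_nwl = 0.6 × 100 × 0.1767 × 11 = 116.7 kip (longitudinal, 2 welds).
R_nwt = 0.6 × 100 × 0.1767 × 9 = 95.44 kip (transverse, base value).
(i) R_nwl + R_nwt = 212.1 kip; (ii) 0.85 R_nwl + 1.5 R_nwt = 242.3 kip.
R_n = max = 242.3 kip [governs: (ii)]; R_n/Ω = 121.2 kip.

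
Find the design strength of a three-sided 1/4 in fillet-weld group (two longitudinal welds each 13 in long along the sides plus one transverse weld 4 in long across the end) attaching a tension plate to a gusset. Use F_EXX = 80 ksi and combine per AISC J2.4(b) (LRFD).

φR_n ≈ 191 kip

t_e = 0.707 × 0.25 = 0.1767 in.
R_nwl = 0.6 × 80 × 0.1767 × 26 = 220.6 kip (longitudinal, 2 welds).
R_nwt = 0.6 × 80 × 0.1767 × 4 = 33.94 kip (transverse, base value).
(i) R_nwl + R_nwt = 254.5 kip; (ii) 0.85 R_nwl + 1.5 R_nwt = 238.4 kip.
R_n = max = 254.5 kip [governs: (i)]; φR_n = 190.9 kip.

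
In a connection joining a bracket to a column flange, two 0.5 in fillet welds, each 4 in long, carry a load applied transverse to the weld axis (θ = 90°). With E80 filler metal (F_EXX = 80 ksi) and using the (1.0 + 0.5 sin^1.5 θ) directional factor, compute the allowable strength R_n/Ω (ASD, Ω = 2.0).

t_e = 0.707 × 0.5 = 0.3535 in; A_we = 0.3535 × 8 = 2.828 in².
Directional factor: 1.0 + 0.5 sin^1.5(90°) = 1.5.
F_nw = 0.6 × 80 × 1.5 = 72 ksi.
R_n/Ω = (72 × 2.828) / 2.0 = 101.8 kips.

R_n/Ω ≈ 102 kips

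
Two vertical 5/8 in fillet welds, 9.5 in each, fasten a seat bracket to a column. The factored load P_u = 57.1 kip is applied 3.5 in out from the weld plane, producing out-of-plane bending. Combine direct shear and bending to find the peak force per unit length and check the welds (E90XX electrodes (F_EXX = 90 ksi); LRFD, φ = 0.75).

L_w = 2 × 9.5 = 19 in; section modulus (unit throat) S = 2 × L²/6 = 30.08 in².
Direct shear f_v = P/L_w = 57.1/19 = 3.005 kip/in.
Moment M = P × e = 57.1 × 3.5 = 199.85 kip·in; bending f_b = M/S = 6.643 kip/in.
f_max = √(f_v² + f_b²) = √(3.005² + 6.643²) = 7.291 kip/in.
φr_n = 0.75 × 0.6 × 90 × (0.707 × 0.625) = 17.9 kip/in → adequate.

f_max ≈ 7.29 kip/in; adequate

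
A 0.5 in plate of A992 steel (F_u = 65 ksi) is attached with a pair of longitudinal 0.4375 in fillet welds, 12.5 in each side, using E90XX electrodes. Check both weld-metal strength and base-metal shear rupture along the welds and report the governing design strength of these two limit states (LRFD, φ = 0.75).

φR_n ≈ 313 kips (weld metal governs)

E90XX → F_EXX = 90 ksi.
t_e = 0.707 × 0.4375 = 0.3093 in; L = 25 in.
Weld metal: φR_n = 0.75 × 0.6 × 90 × 0.3093 × 25 = 313.2 kips.
Base metal (shear rupture): φR_n = 0.75 × 0.6 × 65 × 0.5 × 25 = 365.6 kips.
Governing: weld metal.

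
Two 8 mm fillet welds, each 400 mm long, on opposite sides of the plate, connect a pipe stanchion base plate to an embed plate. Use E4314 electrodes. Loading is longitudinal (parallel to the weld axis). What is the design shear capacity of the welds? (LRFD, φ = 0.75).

E43XX → F_EXX = 430 MPa.
Effective throat t_e = 0.707 × 8 = 5.656 mm.
Total length L = 800 mm; A_we = 5.656 × 800 = 4525 mm².
F_nw = 0.6 F_EXX = 0.6 × 430 = 258 MPa.
φR_n = 0.75 × 258 × 4525 × 10⁻³ = 875.5 kN.

φR_n ≈ 876 kN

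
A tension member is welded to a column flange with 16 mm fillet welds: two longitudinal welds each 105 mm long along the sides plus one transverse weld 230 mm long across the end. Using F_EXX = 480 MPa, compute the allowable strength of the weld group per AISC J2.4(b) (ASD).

t_e = 0.707 × 16 = 11.31 mm.
R_nwl = 0.6 × 480 × 11.31 × 210 × 10⁻³ = 684.1 kN (longitudinal, 2 welds).
R_nwt = 0.6 × 480 × 11.31 × 230 × 10⁻³ = 749.3 kN (transverse, base value).
(i) R_nwl + R_nwt = 1433 kN; (ii) 0.85 R_nwl + 1.5 R_nwt = 1705 kN.
R_n = max = 1705 kN [governs: (ii)]; R_n/Ω = 852.7 kN.

R_n/Ω ≈ 853 kN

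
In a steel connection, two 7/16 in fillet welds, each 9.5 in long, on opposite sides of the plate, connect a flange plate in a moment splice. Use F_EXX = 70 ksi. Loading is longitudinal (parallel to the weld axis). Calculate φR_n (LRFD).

Effective throat t_e = 0.707 × 0.4375 = 0.3093 in.
Total length L = 19 in; A_we = 0.3093 × 19 = 5.877 in².
F_nw = 0.6 F_EXX = 0.6 × 70 = 42 ksi.
φR_n = 0.75 × 42 × 5.877 = 185.1 kip.

φR_n ≈ 185 kip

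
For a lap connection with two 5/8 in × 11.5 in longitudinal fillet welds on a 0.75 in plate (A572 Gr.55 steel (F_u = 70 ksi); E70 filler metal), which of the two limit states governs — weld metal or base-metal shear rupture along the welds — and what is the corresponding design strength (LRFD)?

E70XX → F_EXX = 70 ksi.
t_e = 0.707 × 0.625 = 0.4419 in; L = 23 in.
Weld metal: φR_n = 0.75 × 0.6 × 70 × 0.4419 × 23 = 320.1 kips.
Base metal (shear rupture): φR_n = 0.75 × 0.6 × 70 × 0.75 × 23 = 543.4 kips.
Governing: weld metal.

φR_n ≈ 320 kips (weld metal governs)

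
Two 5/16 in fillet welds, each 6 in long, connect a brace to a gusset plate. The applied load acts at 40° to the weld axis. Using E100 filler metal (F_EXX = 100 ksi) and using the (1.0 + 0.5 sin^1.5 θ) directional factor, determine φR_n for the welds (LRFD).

t_e = 0.707 × 0.3125 = 0.2209 in; A_we = 0.2209 × 12 = 2.651 in².
Directional factor: 1.0 + 0.5 sin^1.5(40°) = 1.258.
F_nw = 0.6 × 100 × 1.258 = 75.46 ksi.
φR_n = 0.75 × 75.46 × 2.651 = 150 kip.

φR_n ≈ 150 kip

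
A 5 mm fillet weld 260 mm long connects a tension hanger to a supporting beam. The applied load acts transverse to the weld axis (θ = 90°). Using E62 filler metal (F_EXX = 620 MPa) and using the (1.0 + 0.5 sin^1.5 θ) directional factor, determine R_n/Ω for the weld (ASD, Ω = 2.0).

R_n/Ω ≈ 256 kN

t_e = 0.707 × 5 = 3.535 mm; A_we = 3.535 × 260 = 919.1 mm².
Directional factor: 1.0 + 0.5 sin^1.5(90°) = 1.5.
F_nw = 0.6 × 620 × 1.5 = 558 MPa.
R_n/Ω = (558 × 919.1) / 2.0 × 10⁻³ = 256.4 kN.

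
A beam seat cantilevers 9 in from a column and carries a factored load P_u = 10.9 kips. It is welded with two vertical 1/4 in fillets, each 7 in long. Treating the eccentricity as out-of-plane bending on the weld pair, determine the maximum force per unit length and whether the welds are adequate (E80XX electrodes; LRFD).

E80XX → F_EXX = 80 ksi.
L_w = 2 × 7 = 14 in; section modulus (unit throat) S = 2 × L²/6 = 16.33 in².
Direct shear f_v = P/L_w = 10.9/14 = 0.7786 kip/in.
Moment M = P × e = 10.9 × 9 = 98.1 kip·in; bending f_b = M/S = 6.006 kip/in.
f_max = √(f_v² + f_b²) = √(0.7786² + 6.006²) = 6.056 kip/in.
φr_n = 0.75 × 0.6 × 80 × (0.707 × 0.25) = 6.363 kip/in → adequate.

f_max ≈ 6.06 kip/in; adequate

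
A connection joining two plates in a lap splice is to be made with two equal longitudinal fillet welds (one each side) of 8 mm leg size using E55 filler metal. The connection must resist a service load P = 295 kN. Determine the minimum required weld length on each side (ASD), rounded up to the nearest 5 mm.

L = 160 mm on each side

E55XX → F_EXX = 550 MPa.
Throat t_e = 0.707 × 8 = 5.656 mm.
r_n/Ω = (0.6 × 550 × 5.656) / 2.0 = 933.2 N/mm = 0.9332 kN/mm.
L_req = P / (r_n/Ω) = 295 / 0.9332 = 316.1 mm total.
Per side: 316.1 / 2 = 158.1 mm.
Round up → use L = 160 mm on each side.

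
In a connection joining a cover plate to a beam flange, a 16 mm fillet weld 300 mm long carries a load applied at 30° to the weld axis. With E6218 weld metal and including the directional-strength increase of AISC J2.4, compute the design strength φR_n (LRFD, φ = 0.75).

E62XX → F_EXX = 620 MPa.
t_e = 0.707 × 16 = 11.31 mm; A_we = 11.31 × 300 = 3394 mm².
Directional factor: 1.0 + 0.5 sin^1.5(30°) = 1.177.
F_nw = 0.6 × 620 × 1.177 = 437.8 MPa.
φR_n = 0.75 × 437.8 × 3394 × 10⁻³ = 1114 kN.

φR_n ≈ 1110 kN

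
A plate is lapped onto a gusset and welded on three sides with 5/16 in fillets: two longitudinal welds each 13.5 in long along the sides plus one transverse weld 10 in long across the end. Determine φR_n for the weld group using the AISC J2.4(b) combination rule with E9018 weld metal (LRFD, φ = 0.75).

E90XX → F_EXX = 90 ksi.
t_e = 0.707 × 0.3125 = 0.2209 in.
R_nwl = 0.6 × 90 × 0.2209 × 27 = 322.1 kips (longitudinal, 2 welds).
R_nwt = 0.6 × 90 × 0.2209 × 10 = 119.3 kips (transverse, base value).
(i) R_nwl + R_nwt = 441.4 kips; (ii) 0.85 R_nwl + 1.5 R_nwt = 452.8 kips.
R_n = max = 452.8 kips [governs: (ii)]; φR_n = 339.6 kips.

φR_n ≈ 340 kips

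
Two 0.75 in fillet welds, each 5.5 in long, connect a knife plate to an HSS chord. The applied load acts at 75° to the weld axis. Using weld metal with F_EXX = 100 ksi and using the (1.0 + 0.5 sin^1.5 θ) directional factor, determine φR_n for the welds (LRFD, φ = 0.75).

φR_n ≈ 387 kip

t_e = 0.707 × 0.75 = 0.5302 in; A_we = 0.5302 × 11 = 5.833 in².
Directional factor: 1.0 + 0.5 sin^1.5(75°) = 1.475.
F_nw = 0.6 × 100 × 1.475 = 88.48 ksi.
φR_n = 0.75 × 88.48 × 5.833 = 387.1 kip.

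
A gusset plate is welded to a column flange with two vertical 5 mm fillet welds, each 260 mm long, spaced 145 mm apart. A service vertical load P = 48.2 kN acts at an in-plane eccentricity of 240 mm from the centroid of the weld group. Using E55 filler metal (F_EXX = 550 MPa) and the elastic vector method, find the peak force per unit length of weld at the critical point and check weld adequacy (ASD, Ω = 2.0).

f_max ≈ 358 N/mm; adequate

Total weld length L_w = 520 mm. Treat welds as unit-width lines.
Polar moment about centroid: J = 2[d³/12 + d(b/2)²] = 2[260³/12 + 260×72.5²] = 5663000 mm³.
Direct shear f_v = P/L_w = 48.2×10³ / 520 = 92.69 N/mm (vertical).
Torsion M = P·e = 48.2×10³ × 240 = 11568000 N·mm.
Critical point at (x, y) = (72.5, 130) from centroid. f_tx = M·y/J = 265.6 N/mm; f_ty = M·x/J = 148.1 N/mm.
Resultant f_max = √[f_tx² + (f_v + f_ty)²] = √[265.6² + (92.69 + 148.1)²] = 358.5 N/mm.
Capacity per unit length: r_n/Ω = (1/2.0) × 0.6 × 550 × (0.707 × 5) = 583.3 N/mm.
358.5 ≤ 583.3 → adequate.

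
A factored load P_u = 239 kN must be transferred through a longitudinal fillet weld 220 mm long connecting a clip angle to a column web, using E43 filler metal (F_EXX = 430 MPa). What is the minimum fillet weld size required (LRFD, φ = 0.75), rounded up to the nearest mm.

w = 8 mm

Total weld length L = 220 mm.
Required throat t_e = P_u / (φ × 0.6 F_EXX × L) = 239 / (0.75 × 0.6 × 430 × 220 × 10⁻³) = 5.614 mm.
Required leg w = t_e / 0.707 = 7.941 mm → use 8 mm.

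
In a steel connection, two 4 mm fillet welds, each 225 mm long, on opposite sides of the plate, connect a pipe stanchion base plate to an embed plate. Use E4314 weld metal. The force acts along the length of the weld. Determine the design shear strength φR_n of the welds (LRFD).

E43XX → F_EXX = 430 MPa.
Effective throat t_e = 0.707 × 4 = 2.828 mm.
Total length L = 450 mm; A_we = 2.828 × 450 = 1273 mm².
F_nw = 0.6 F_EXX = 0.6 × 430 = 258 MPa.
φR_n = 0.75 × 258 × 1273 × 10⁻³ = 246.2 kN.

φR_n ≈ 246 kN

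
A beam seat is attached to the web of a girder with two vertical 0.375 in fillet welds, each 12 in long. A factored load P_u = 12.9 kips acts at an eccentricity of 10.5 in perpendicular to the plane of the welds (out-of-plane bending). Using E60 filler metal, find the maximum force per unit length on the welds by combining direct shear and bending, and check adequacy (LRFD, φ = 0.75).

E60XX → F_EXX = 60 ksi.
L_w = 2 × 12 = 24 in; section modulus (unit throat) S = 2 × L²/6 = 48 in².
Direct shear f_v = P/L_w = 12.9/24 = 0.5375 kip/in.
Moment M = P × e = 12.9 × 10.5 = 135.45 kip·in; bending f_b = M/S = 2.822 kip/in.
f_max = √(f_v² + f_b²) = √(0.5375² + 2.822²) = 2.873 kip/in.
φr_n = 0.75 × 0.6 × 60 × (0.707 × 0.375) = 7.158 kip/in → adequate.

f_max ≈ 2.87 kip/in; adequate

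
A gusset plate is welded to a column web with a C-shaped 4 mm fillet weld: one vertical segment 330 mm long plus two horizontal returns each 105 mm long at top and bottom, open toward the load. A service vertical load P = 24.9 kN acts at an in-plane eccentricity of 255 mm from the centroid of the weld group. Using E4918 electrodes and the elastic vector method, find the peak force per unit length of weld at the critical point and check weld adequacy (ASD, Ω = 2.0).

E49XX → F_EXX = 490 MPa.
Total weld length L_w = 540 mm. Treat welds as unit-width lines.
Centroid: x̄ = 2×105×52.5 / 540 = 20.42 mm from the vertical weld.
Polar moment about centroid: J = I_x + I_y = [330³/12 + 2×105×165²] + [330×20.42² + 2(105³/12 + 105×32.08²)] = 9259000 mm³.
Direct shear f_v = P/L_w = 24.9×10³ / 540 = 46.11 N/mm (vertical).
Torsion M = P·e = 24.9×10³ × 255 = 6349500 N·mm.
Critical point at (x, y) = (84.58, 165) from centroid. f_tx = M·y/J = 113.2 N/mm; f_ty = M·x/J = 58.01 N/mm.
Resultant f_max = √[f_tx² + (f_v + f_ty)²] = √[113.2² + (46.11 + 58.01)²] = 153.8 N/mm.
Capacity per unit length: r_n/Ω = (1/2.0) × 0.6 × 490 × (0.707 × 4) = 415.7 N/mm.
153.8 ≤ 415.7 → adequate.

f_max ≈ 154 N/mm; adequate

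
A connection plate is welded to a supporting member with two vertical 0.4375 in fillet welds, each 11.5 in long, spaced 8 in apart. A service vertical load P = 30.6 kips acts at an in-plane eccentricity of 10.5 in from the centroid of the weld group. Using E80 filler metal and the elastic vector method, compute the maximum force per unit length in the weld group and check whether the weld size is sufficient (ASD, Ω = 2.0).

f_max ≈ 4.52 kip/in; adequate

E80XX → F_EXX = 80 ksi.
Total weld length L_w = 23 in. Treat welds as unit-width lines.
Polar moment about centroid: J = 2[d³/12 + d(b/2)²] = 2[11.5³/12 + 11.5×4²] = 621.5 in³.
Direct shear f_v = P/L_w = 30.6 / 23 = 1.33 kip/in (vertical).
Torsion M = P·e = 30.6 × 10.5 = 321.3 kip·in.
Critical point at (x, y) = (4, 5.75) from centroid. f_tx = M·y/J = 2.973 kip/in; f_ty = M·x/J = 2.068 kip/in.
Resultant f_max = √[f_tx² + (f_v + f_ty)²] = √[2.973² + (1.33 + 2.068)²] = 4.515 kip/in.
Capacity per unit length: r_n/Ω = (1/2.0) × 0.6 × 80 × (0.707 × 0.4375) = 7.423 kip/in.
4.515 ≤ 7.423 → adequate.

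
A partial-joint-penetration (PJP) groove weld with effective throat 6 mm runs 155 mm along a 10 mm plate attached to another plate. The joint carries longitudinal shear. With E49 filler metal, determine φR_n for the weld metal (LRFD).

φR_n ≈ 205 kN

E49XX → F_EXX = 490 MPa.
Effective throat (given) t_e = 6 mm.
A_we = 6 × 155 = 930 mm².
F_nw = 0.6 F_EXX = 294 MPa.
φR_n = 0.75 × 294 × 930 × 10⁻³ = 205.1 kN.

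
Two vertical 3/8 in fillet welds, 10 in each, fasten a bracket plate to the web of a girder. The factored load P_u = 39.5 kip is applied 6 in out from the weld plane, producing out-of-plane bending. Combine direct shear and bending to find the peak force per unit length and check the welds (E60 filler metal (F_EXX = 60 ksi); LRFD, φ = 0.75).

f_max ≈ 7.38 kip/in; NOT adequate

L_w = 2 × 10 = 20 in; section modulus (unit throat) S = 2 × L²/6 = 33.33 in².
Direct shear f_v = P/L_w = 39.5/20 = 1.975 kip/in.
Moment M = P × e = 39.5 × 6 = 237 kip·in; bending f_b = M/S = 7.11 kip/in.
f_max = √(f_v² + f_b²) = √(1.975² + 7.11²) = 7.379 kip/in.
φr_n = 0.75 × 0.6 × 60 × (0.707 × 0.375) = 7.158 kip/in → NOT adequate.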